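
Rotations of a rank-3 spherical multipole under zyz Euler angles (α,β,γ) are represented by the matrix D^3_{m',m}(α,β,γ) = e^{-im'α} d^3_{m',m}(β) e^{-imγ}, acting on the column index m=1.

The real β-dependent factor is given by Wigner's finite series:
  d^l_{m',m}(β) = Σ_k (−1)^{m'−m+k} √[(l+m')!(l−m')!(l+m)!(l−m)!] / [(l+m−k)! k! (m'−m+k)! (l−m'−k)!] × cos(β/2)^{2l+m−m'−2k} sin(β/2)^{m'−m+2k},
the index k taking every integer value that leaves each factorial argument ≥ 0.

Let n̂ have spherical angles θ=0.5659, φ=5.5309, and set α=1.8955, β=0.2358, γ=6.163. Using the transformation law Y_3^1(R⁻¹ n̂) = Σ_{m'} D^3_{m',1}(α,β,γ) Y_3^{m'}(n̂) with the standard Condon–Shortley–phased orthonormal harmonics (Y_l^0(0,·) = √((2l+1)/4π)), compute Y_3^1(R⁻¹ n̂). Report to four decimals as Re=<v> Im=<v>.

Need the full column D^3_{m',1} for m'=−3..3 at α=1.8955, β=0.2358, γ=6.163.
cos(β/2)=0.993058, sin(β/2)=0.117627
d^3_{-3,1}: single k=4 term ⇒ +0.000731;  D = +0.000650-0.000335i
d^3_{-2,1}: k∈[3..4] ⇒ +0.010080 -0.000071 = +0.010010;  D = -0.007189-0.006965i
d^3_{-1,1}: k∈[2..4] ⇒ +0.080735 -0.001510 +0.000003 = +0.079228;  D = -0.034096+0.071516i
d^3_{0,1}: k∈[1..3] ⇒ +0.393523 -0.016564 +0.000077 = +0.377037;  D = +0.374317+0.045205i
d^3_{1,1}: k∈[0..2] ⇒ +0.959063 -0.107647 +0.001133 = +0.852549;  D = -0.173149-0.834781i
d^3_{2,1}: k∈[0..1] ⇒ -0.359236 +0.010080 = -0.349156;  D = +0.301391-0.176275i
d^3_{3,1}: single k=0 term ⇒ +0.052114;  D = +0.039287+0.034241i
Y_3^{m'}(θ=0.5659,φ=5.5309) and Σ D·Y over m':
  (+0.0006-0.0003i)·(-0.0407+0.0498i)  (-0.0072-0.0070i)·(+0.0164+0.2475i)  (-0.0341+0.0715i)·(+0.3242+0.3034i)  (+0.3743+0.0452i)·(+0.1772+0.0000i)  (-0.1731-0.8348i)·(-0.3242+0.3034i)  (+0.3014-0.1763i)·(+0.0164-0.2475i)  (+0.0393+0.0342i)·(+0.0407+0.0498i)
Y_3^1(R⁻¹ n̂) = +0.305825+0.162988i

Re=0.3058 Im=0.1630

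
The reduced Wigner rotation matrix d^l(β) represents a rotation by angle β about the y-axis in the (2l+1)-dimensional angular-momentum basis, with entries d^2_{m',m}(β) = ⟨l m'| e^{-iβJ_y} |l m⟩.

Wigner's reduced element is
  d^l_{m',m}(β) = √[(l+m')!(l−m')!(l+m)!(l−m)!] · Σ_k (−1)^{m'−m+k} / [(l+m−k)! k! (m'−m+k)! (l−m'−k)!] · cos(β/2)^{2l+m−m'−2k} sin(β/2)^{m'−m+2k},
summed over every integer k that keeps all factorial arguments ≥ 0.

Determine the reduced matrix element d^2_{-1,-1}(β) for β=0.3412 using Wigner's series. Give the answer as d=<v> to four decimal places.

d^2_{-1,-1}(β=0.3412) via Wigner's sum:
Half-angle: c=0.985483, s=0.169774. N=√(1·6·1·6)=6.000000
The bounds max(0,m−m')=0 and min(l+m,l−m')=1 give 2 terms
  k=0: (−1)^0·6.0000/(6)·0.9855^4·0.1698^0 = +0.943185
  k=1: (−1)^1·6.0000/(2)·0.9855^2·0.1698^2 = -0.083977
d^2_{-1,-1}(0.3412) = +0.943185 -0.083977 = +0.859208

d=0.8592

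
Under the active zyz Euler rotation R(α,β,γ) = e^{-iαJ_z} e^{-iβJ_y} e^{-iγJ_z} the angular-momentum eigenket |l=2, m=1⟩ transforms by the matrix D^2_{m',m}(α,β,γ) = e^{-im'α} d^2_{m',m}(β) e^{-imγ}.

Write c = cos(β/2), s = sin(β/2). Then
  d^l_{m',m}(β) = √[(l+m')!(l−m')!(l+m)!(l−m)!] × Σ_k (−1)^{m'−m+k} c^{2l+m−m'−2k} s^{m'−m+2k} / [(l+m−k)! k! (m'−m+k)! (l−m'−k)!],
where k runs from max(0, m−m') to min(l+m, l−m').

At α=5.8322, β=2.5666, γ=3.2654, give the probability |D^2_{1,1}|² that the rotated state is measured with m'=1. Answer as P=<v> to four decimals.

Split into d^2_{1,1}(β=2.5666) × two z-phases.
With c≡cos(β/2)=0.283552 and s≡sin(β/2)=0.958957, N=[6·1·6·1]^{1/2}=6.000000
Admissible k: 0..1 (factorial args all ≥0)
  k=0: (−1)^0·6.0000/(6)·0.2836^4·0.9590^0 = +0.006464
  k=1: (−1)^1·6.0000/(2)·0.2836^2·0.9590^2 = -0.221812
d^2_{1,1}(2.5666) = +0.006464 -0.221812 = -0.215348
|D^2_{1,1}|² = |d^2_{1,1}(β)|² = (-0.215348)² = 0.046375 (the z-rotation phases have unit modulus)

P=0.0464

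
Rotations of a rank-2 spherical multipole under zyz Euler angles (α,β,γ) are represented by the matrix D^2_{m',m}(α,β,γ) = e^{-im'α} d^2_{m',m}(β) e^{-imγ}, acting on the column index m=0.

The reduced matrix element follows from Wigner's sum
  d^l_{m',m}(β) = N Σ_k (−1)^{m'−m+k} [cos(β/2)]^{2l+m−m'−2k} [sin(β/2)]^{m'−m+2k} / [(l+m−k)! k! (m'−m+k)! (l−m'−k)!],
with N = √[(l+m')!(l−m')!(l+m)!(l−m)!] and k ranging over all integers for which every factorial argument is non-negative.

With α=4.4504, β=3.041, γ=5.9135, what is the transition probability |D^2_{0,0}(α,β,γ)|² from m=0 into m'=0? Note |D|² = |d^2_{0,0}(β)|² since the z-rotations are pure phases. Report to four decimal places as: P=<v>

P=0.9700

D^2_{0,0}(4.4504,3.041,5.9135) = e^{-i·0·4.4504}·d^2_{0,0}(3.041)·e^{-i·0·5.9135}. Compute d first:
c=cos(3.041/2)=0.050275, s=sin(3.041/2)=0.998735; N=√[2·2·2·2]=4.000000
Admissible k: 0..2 (factorial args all ≥0)
  k=0: (−1)^0·4.0000/(4)·0.0503^4·0.9987^0 = +0.000006
  k=1: (−1)^1·4.0000/(1)·0.0503^2·0.9987^2 = -0.010085
  k=2: (−1)^2·4.0000/(4)·0.0503^0·0.9987^4 = +0.994951
d^2_{0,0}(3.041) = +0.000006 -0.010085 +0.994951 = +0.984873
|D^2_{0,0}|² = |d^2_{0,0}(β)|² = (+0.984873)² = 0.969974 (the z-rotation phases have unit modulus)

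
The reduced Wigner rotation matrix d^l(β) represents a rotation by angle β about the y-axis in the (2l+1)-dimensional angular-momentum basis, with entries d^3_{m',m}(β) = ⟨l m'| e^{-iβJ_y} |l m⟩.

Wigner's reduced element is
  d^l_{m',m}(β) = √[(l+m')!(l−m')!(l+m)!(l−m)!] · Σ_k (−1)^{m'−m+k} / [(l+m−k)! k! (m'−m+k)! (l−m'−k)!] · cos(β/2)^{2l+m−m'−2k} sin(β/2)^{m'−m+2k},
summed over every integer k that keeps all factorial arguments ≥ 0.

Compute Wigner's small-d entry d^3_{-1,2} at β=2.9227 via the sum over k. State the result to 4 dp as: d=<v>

d^3_{-1,2}(β=2.9227) via Wigner's sum:
Half-angle: c=0.109228, s=0.994017. N=√(2·24·120·1)=75.894664
Admissible k: 3..4 (factorial args all ≥0)
  k=3: (−1)^0·75.8947/(12)·0.1092^3·0.9940^3 = +0.008095
  k=4: (−1)^1·75.8947/(24)·0.1092^1·0.9940^5 = -0.335199
d^3_{-1,2}(2.9227) = +0.008095 -0.335199 = -0.327104

d=-0.3271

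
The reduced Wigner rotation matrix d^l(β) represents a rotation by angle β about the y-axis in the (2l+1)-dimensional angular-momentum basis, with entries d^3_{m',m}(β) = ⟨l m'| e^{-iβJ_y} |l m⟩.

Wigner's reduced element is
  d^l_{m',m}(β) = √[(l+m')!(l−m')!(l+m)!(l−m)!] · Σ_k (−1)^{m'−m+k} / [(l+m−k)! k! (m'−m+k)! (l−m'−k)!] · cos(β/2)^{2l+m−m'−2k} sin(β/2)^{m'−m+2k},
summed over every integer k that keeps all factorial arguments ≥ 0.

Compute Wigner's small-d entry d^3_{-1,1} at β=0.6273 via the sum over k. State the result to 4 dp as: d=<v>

d=0.4029

d^3_{-1,1}(β=0.6273) via Wigner's sum:
c=cos(0.6273/2)=0.951214, s=sin(0.6273/2)=0.308533; N=√[2·24·24·2]=48.000000
k∈{2,3,4} keeps every argument non-negative
  k=2: (−1)^0·48.0000/(8)·0.9512^4·0.3085^2 = +0.467591
  k=3: (−1)^1·48.0000/(6)·0.9512^2·0.3085^4 = -0.065592
  k=4: (−1)^2·48.0000/(48)·0.9512^0·0.3085^6 = +0.000863
d^3_{-1,1}(0.6273) = +0.467591 -0.065592 +0.000863 = +0.402861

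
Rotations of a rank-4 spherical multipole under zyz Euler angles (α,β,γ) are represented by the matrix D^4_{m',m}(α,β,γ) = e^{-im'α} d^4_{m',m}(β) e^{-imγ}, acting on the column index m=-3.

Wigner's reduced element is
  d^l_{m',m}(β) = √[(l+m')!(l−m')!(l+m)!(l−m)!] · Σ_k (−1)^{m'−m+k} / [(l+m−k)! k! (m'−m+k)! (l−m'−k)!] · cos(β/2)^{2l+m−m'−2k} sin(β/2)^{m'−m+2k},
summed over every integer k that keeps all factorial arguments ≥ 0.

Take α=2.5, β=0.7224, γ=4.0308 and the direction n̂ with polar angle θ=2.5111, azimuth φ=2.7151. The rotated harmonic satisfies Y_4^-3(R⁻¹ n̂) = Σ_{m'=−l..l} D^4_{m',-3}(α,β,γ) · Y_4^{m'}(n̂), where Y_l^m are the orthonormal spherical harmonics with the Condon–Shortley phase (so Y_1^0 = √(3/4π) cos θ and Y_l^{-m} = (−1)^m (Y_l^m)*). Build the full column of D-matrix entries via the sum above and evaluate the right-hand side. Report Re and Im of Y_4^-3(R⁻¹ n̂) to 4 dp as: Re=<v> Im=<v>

Need the full column D^4_{m',-3} for m'=−4..4 at α=2.5, β=0.7224, γ=4.0308.
cos(β/2)=0.935473, sin(β/2)=0.353397
d^4_{-4,-3}: single k=1 term ⇒ +0.626654;  D = -0.623445-0.063341i
d^4_{-3,-3}: k∈[0..1] ⇒ +0.586478 -0.585885 = +0.000593;  D = +0.000436+0.000401i
d^4_{-2,-3}: k∈[0..1] ⇒ -0.828986 +0.354921 = -0.474065;  D = +0.087836+0.465857i
d^4_{-1,-3}: k∈[0..1] ⇒ +0.664331 -0.158014 = +0.506317;  D = -0.222613+0.454753i
d^4_{0,-3}: k∈[0..1] ⇒ -0.374119 +0.053392 = -0.320728;  D = -0.285372+0.146387i
d^4_{1,-3}: k∈[0..1] ⇒ +0.158014 -0.013530 = +0.144484;  D = -0.142459-0.024105i
d^4_{2,-3}: k∈[0..1] ⇒ -0.050652 +0.002410 = -0.048242;  D = -0.033290-0.034915i
d^4_{3,-3}: k∈[0..1] ⇒ +0.011933 -0.000243 = +0.011689;  D = -0.001399-0.011605i
d^4_{4,-3}: single k=0 term ⇒ -0.001821;  D = +0.000908-0.001579i
Y_4^{m'}(θ=2.5111,φ=2.7151) and Σ D·Y over m':
  (-0.6234-0.0633i)·(-0.0072+0.0530i)  (+0.0004+0.0004i)·(+0.0595+0.1984i)  (+0.0878+0.4659i)·(+0.2728+0.3124i)  (-0.2226+0.4548i)·(+0.3214+0.1460i)  (-0.2854+0.1464i)·(-0.1771+0.0000i)  (-0.1425-0.0241i)·(-0.3214+0.1460i)  (-0.0333-0.0349i)·(+0.2728-0.3124i)  (-0.0014-0.0116i)·(-0.0595+0.1984i)  (+0.0009-0.0016i)·(-0.0072-0.0530i)
Y_4^-3(R⁻¹ n̂) = -0.169577+0.197977i

Re=-0.1696 Im=0.1980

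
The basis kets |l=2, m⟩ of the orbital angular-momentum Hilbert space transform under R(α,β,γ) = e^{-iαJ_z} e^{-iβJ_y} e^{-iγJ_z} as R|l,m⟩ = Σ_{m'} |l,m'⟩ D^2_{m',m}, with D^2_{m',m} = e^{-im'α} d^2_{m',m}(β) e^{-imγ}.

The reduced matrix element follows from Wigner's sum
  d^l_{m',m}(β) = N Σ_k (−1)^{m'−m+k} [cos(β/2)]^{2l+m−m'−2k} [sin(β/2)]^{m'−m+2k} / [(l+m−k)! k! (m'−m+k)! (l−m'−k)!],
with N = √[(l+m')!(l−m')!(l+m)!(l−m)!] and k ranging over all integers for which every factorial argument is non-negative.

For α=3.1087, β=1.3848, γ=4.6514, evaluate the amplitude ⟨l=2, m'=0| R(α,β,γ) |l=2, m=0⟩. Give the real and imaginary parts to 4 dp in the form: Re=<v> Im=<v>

Re=-0.4487 Im=0.0000

Split into d^2_{0,0}(β=1.3848) × two z-phases.
c=cos(1.3848/2)=0.769716, s=sin(1.3848/2)=0.638386; N=√[2·2·2·2]=4.000000
k∈{0,1,2} keeps every argument non-negative
  k=0: (−1)^0·4.0000/(4)·0.7697^4·0.6384^0 = +0.351012
  k=1: (−1)^1·4.0000/(1)·0.7697^2·0.6384^2 = -0.965802
  k=2: (−1)^2·4.0000/(4)·0.7697^0·0.6384^4 = +0.166087
d^2_{0,0}(1.3848) = +0.351012 -0.965802 +0.166087 = -0.448704
D = (+1.000000+0.000000i)·(-0.448704)·(+1.000000+0.000000i) = -0.448704+0.000000i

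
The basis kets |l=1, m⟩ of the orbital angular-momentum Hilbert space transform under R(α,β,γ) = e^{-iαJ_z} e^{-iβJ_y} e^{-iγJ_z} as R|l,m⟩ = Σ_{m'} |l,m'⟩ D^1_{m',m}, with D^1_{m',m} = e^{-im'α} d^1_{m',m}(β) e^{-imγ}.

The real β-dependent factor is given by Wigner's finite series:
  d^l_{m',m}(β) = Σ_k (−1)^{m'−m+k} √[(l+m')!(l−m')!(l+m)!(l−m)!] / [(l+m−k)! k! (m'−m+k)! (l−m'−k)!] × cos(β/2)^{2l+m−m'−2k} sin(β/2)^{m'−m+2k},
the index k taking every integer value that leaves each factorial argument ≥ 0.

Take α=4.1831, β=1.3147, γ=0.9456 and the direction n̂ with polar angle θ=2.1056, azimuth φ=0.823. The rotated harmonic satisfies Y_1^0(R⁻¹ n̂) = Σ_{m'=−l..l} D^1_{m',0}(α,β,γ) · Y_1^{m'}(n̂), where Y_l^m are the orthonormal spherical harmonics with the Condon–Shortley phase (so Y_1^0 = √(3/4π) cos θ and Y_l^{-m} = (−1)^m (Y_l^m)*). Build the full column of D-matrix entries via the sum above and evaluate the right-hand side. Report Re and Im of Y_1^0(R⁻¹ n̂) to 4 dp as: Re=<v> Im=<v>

Need the full column D^1_{m',0} for m'=−1..1 at α=4.1831, β=1.3147, γ=0.9456.
cos(β/2)=0.791614, sin(β/2)=0.611021
d^1_{-1,0}: single k=1 term ⇒ +0.684045;  D = -0.345388-0.590445i
d^1_{0,0}: k∈[0..1] ⇒ +0.626653 -0.373347 = +0.253306;  D = +0.253306+0.000000i
d^1_{1,0}: single k=0 term ⇒ -0.684045;  D = +0.345388-0.590445i
Y_1^{m'}(θ=2.1056,φ=0.823) and Σ D·Y over m':
  (-0.3454-0.5904i)·(+0.2021-0.2179i)  (+0.2533+0.0000i)·(-0.2490+0.0000i)  (+0.3454-0.5904i)·(-0.2021-0.2179i)
Y_1^0(R⁻¹ n̂) = -0.460079+0.000000i

Re=-0.4601 Im=0.0000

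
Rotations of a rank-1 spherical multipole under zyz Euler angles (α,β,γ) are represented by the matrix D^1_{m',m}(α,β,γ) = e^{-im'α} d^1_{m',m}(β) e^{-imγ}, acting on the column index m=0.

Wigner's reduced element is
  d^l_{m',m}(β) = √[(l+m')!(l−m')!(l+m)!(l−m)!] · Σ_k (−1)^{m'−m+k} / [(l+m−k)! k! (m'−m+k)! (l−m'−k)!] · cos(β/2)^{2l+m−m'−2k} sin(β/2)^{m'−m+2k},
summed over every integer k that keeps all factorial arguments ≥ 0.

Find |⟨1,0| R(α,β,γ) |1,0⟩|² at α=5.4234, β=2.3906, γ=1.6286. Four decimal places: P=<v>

First d^1_{0,0}(β=2.3906), then the phase factors e^{-i(0)α} and e^{-i(0)γ}:
Half-angle: c=0.366734, s=0.930326. N=√(1·1·1·1)=1.000000
k∈{0,1} keeps every argument non-negative
  k=0: (−1)^0·1.0000/(1)·0.3667^2·0.9303^0 = +0.134494
  k=1: (−1)^1·1.0000/(1)·0.3667^0·0.9303^2 = -0.865506
d^1_{0,0}(2.3906) = +0.134494 -0.865506 = -0.731012
|D^1_{0,0}|² = |d^1_{0,0}(β)|² = (-0.731012)² = 0.534378 (the z-rotation phases have unit modulus)

P=0.5344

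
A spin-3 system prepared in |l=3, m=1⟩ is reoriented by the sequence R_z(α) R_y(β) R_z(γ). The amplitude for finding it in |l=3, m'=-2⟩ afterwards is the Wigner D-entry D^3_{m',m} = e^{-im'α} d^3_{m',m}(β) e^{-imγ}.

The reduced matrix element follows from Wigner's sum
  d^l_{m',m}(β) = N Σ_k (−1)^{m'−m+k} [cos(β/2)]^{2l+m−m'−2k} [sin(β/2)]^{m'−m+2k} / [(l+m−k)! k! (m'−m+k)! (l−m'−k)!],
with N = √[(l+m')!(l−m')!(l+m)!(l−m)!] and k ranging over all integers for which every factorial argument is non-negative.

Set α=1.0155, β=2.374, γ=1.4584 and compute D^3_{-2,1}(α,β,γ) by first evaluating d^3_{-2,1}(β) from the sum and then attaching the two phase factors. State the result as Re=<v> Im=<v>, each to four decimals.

Re=-0.4597 Im=-0.2963

Split into d^3_{-2,1}(β=2.374) × two z-phases.
With c≡cos(β/2)=0.374443 and s≡sin(β/2)=0.927250, N=[1·120·24·2]^{1/2}=75.894664
Admissible k: 3..4 (factorial args all ≥0)
  k=3: (−1)^0·75.8947/(12)·0.3744^3·0.9272^3 = +0.264715
  k=4: (−1)^1·75.8947/(24)·0.3744^1·0.9272^5 = -0.811652
d^3_{-2,1}(2.374) = +0.264715 -0.811652 = -0.546937
Phases: e^{-i·(-2)·1.0155}=-0.444131+0.895962i, e^{-i·(1)·1.4584}=+0.112160-0.993690i ⇒ D=-0.459698-0.296341i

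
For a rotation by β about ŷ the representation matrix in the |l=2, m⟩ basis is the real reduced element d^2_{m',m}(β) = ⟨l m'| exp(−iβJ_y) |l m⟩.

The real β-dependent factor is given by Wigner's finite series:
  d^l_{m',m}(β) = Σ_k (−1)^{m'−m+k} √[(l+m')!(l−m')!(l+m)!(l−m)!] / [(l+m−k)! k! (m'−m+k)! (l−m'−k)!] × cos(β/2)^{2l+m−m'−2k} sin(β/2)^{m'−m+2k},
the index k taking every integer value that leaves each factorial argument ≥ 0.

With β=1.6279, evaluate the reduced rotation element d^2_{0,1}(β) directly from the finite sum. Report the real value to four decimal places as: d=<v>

d=-0.0698

d^2_{0,1}(β=1.6279) via Wigner's sum:
c=cos(1.6279/2)=0.686632, s=sin(1.6279/2)=0.727005; N=√[2·2·6·1]=4.898979
k∈{1,2} keeps every argument non-negative
  k=1: (−1)^0·4.8990/(2)·0.6866^3·0.7270^1 = +0.576482
  k=2: (−1)^1·4.8990/(2)·0.6866^1·0.7270^3 = -0.646267
d^2_{0,1}(1.6279) = +0.576482 -0.646267 = -0.069785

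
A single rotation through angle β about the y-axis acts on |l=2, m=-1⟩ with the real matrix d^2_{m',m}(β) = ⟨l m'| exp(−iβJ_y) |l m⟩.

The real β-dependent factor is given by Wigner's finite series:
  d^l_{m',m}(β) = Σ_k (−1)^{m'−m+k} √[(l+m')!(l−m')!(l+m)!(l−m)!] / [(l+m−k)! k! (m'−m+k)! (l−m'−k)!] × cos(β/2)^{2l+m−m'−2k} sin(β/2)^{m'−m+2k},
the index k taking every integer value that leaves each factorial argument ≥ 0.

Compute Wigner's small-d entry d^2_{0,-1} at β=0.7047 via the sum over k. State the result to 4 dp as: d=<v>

d=-0.6044

d^2_{0,-1}(β=0.7047) via Wigner's sum:
With c≡cos(β/2)=0.938564 and s≡sin(β/2)=0.345104, N=[2·2·1·6]^{1/2}=4.898979
k∈{0,1} keeps every argument non-negative
  k=0: (−1)^1·4.8990/(2)·0.9386^3·0.3451^1 = -0.698905
  k=1: (−1)^2·4.8990/(2)·0.9386^1·0.3451^3 = +0.094491
d^2_{0,-1}(0.7047) = -0.698905 +0.094491 = -0.604414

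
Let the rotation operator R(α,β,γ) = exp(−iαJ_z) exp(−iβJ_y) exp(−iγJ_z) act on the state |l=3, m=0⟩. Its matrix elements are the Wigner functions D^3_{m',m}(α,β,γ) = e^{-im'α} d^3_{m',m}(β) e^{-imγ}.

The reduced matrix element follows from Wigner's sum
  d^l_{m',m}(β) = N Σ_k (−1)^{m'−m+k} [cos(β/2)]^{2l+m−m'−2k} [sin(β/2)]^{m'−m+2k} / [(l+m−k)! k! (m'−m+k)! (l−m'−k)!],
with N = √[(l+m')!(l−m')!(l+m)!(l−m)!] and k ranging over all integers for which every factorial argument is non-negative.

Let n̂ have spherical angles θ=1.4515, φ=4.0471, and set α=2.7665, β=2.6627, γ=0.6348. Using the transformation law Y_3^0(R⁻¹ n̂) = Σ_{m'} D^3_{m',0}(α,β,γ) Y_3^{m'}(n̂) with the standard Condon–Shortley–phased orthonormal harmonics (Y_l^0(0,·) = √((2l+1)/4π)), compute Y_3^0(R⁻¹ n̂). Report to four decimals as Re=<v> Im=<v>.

Re=-0.0283 Im=0.0000

Need the full column D^3_{m',0} for m'=−3..3 at α=2.7665, β=2.6627, γ=0.6348.
cos(β/2)=0.237165, sin(β/2)=0.971469
d^3_{-3,0}: single k=3 term ⇒ +0.054696;  D = -0.023570+0.049357i
d^3_{-2,0}: k∈[2..3] ⇒ +0.016354 -0.274396 = -0.258042;  D = -0.188774+0.175926i
d^3_{-1,0}: k∈[1..3] ⇒ +0.002525 -0.127101 +0.710864 = +0.586288;  D = -0.545525+0.214792i
d^3_{0,0}: k∈[0..3] ⇒ +0.000178 -0.026872 +0.450878 -0.840572 = -0.416388;  D = -0.416388+0.000000i
d^3_{1,0}: k∈[0..2] ⇒ -0.002525 +0.127101 -0.710864 = -0.586288;  D = +0.545525+0.214792i
d^3_{2,0}: k∈[0..1] ⇒ +0.016354 -0.274396 = -0.258042;  D = -0.188774-0.175926i
d^3_{3,0}: single k=0 term ⇒ -0.054696;  D = +0.023570+0.049357i
Y_3^{m'}(θ=1.4515,φ=4.0471) and Σ D·Y over m':
  (-0.0236+0.0494i)·(+0.3720+0.1684i)  (-0.1888+0.1759i)·(-0.0285-0.1165i)  (-0.5455+0.2148i)·(+0.1840-0.2346i)  (-0.4164+0.0000i)·(-0.1301+0.0000i)  (+0.5455+0.2148i)·(-0.1840-0.2346i)  (-0.1888-0.1759i)·(-0.0285+0.1165i)  (+0.0236+0.0494i)·(-0.3720+0.1684i)
Y_3^0(R⁻¹ n̂) = -0.028283-0.000000i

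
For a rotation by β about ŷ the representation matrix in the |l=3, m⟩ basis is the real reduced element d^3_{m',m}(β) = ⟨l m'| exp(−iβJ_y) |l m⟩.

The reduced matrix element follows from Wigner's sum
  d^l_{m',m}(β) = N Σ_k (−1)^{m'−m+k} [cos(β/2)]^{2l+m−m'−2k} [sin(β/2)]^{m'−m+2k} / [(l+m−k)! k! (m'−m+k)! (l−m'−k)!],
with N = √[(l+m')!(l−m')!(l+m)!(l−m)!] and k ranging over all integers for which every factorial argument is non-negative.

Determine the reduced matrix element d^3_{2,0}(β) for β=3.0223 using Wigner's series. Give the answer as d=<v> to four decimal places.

d^3_{2,0}(β=3.0223) via Wigner's sum:
With c≡cos(β/2)=0.059611 and s≡sin(β/2)=0.998222, N=[120·1·6·6]^{1/2}=65.726707
Admissible k: 0..1 (factorial args all ≥0)
  k=0: (−1)^2·65.7267/(12)·0.0596^4·0.9982^2 = +0.000069
  k=1: (−1)^3·65.7267/(12)·0.0596^2·0.9982^4 = -0.019325
d^3_{2,0}(3.0223) = +0.000069 -0.019325 = -0.019256

d=-0.0193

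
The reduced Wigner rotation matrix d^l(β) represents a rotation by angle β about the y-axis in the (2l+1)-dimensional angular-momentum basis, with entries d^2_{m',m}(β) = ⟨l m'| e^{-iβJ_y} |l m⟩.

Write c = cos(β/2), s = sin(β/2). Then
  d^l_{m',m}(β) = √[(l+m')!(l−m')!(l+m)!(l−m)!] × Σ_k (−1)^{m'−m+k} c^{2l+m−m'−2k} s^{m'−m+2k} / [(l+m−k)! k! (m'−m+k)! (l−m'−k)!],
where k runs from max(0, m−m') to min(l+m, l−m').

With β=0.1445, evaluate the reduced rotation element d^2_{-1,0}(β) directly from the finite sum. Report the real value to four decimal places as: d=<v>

d=0.1745

d^2_{-1,0}(β=0.1445) via Wigner's sum:
c=cos(0.1445/2)=0.997391, s=sin(0.1445/2)=0.072187; N=√[1·6·2·2]=4.898979
Admissible k: 1..2 (factorial args all ≥0)
  k=1: (−1)^0·4.8990/(2)·0.9974^3·0.0722^1 = +0.175441
  k=2: (−1)^1·4.8990/(2)·0.9974^1·0.0722^3 = -0.000919
d^2_{-1,0}(0.1445) = +0.175441 -0.000919 = +0.174522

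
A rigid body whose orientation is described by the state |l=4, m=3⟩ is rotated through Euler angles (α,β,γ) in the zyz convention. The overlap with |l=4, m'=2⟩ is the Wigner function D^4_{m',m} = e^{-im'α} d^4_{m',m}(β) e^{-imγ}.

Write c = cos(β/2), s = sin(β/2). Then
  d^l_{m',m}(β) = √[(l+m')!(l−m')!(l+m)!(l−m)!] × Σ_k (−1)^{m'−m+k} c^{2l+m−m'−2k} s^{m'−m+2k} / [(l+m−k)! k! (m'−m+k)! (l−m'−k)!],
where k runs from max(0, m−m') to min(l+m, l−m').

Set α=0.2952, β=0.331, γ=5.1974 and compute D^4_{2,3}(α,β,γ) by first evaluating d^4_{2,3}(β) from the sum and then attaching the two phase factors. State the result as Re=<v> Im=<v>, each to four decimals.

Re=-0.4563 Im=0.2344

D^4_{2,3}(0.2952,0.331,5.1974) = e^{-i·2·0.2952}·d^4_{2,3}(0.331)·e^{-i·3·5.1974}. Compute d first:
With c≡cos(β/2)=0.986336 and s≡sin(β/2)=0.164746, N=[720·2·5040·1]^{1/2}=2693.993318
k: max(0,(3)−(2))=1 … min(4+(3),4−(2))=2
  k=1: (−1)^0·2693.9933/(720)·0.9863^7·0.1647^1 = +0.559825
  k=2: (−1)^1·2693.9933/(240)·0.9863^5·0.1647^3 = -0.046854
d^4_{2,3}(0.331) = +0.559825 -0.046854 = +0.512970
D = (+0.830718-0.556693i)·(+0.512970)·(-0.993307-0.115505i) = -0.456266+0.234435i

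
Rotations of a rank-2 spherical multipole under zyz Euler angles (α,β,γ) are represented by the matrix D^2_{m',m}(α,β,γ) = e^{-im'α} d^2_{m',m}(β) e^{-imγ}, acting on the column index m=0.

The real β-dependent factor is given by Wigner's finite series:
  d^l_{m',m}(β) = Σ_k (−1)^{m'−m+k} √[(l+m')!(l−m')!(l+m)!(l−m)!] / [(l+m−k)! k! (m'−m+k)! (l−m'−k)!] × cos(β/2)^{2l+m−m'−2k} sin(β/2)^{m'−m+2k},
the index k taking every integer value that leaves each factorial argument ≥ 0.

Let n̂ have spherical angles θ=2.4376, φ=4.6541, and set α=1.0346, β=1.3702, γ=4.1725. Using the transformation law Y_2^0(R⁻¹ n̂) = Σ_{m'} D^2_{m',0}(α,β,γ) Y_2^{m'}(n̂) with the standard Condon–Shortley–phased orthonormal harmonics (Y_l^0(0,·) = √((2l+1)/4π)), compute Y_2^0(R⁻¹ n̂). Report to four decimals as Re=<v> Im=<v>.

Re=0.1685 Im=0.0000

Need the full column D^2_{m',0} for m'=−2..2 at α=1.0346, β=1.3702, γ=4.1725.
cos(β/2)=0.774356, sin(β/2)=0.632750
d^2_{-2,0}: single k=2 term ⇒ +0.588060;  D = -0.281107+0.516521i
d^2_{-1,0}: k∈[1..2] ⇒ +0.719664 -0.480522 = +0.239142;  D = +0.122170+0.205580i
d^2_{0,0}: k∈[0..2] ⇒ +0.359552 -0.960298 +0.160299 = -0.440447;  D = -0.440447+0.000000i
d^2_{1,0}: k∈[0..1] ⇒ -0.719664 +0.480522 = -0.239142;  D = -0.122170+0.205580i
d^2_{2,0}: single k=0 term ⇒ +0.588060;  D = -0.281107-0.516521i
Y_2^{m'}(θ=2.4376,φ=4.6541) and Σ D·Y over m':
  (-0.2811+0.5165i)·(-0.1607-0.0188i)  (+0.1222+0.2056i)·(+0.0222-0.3805i)  (-0.4404+0.0000i)·(+0.2344+0.0000i)  (-0.1222+0.2056i)·(-0.0222-0.3805i)  (-0.2811-0.5165i)·(-0.1607+0.0188i)
Y_2^0(R⁻¹ n̂) = +0.168459-0.000000i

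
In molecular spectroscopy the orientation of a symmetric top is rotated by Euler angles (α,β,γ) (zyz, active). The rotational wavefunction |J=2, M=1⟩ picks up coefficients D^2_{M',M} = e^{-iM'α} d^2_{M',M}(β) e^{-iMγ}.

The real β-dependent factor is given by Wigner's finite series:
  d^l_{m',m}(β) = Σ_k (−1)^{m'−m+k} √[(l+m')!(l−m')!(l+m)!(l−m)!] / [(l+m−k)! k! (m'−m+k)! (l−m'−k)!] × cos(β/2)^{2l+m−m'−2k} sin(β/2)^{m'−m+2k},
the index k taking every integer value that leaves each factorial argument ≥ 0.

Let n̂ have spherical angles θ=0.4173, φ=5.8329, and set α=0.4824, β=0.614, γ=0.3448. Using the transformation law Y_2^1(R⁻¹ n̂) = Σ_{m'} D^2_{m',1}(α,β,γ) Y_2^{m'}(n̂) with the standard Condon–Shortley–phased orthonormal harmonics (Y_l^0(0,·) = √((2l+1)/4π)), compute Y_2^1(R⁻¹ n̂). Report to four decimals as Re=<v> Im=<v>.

Re=0.2876 Im=0.1336

Need the full column D^2_{m',1} for m'=−2..2 at α=0.4824, β=0.614, γ=0.3448.
cos(β/2)=0.953244, sin(β/2)=0.302200
d^2_{-2,1}: single k=3 term ⇒ +0.052616;  D = +0.042823+0.030572i
d^2_{-1,1}: k∈[2..3] ⇒ +0.248954 -0.008340 = +0.240614;  D = +0.238340+0.033004i
d^2_{0,1}: k∈[1..2] ⇒ +0.641185 -0.064441 = +0.576744;  D = +0.542798-0.194944i
d^2_{1,1}: k∈[0..1] ⇒ +0.825690 -0.248954 = +0.576736;  D = +0.390415-0.424500i
d^2_{2,1}: single k=0 term ⇒ -0.523525;  D = -0.135193+0.505768i
Y_2^{m'}(θ=0.4173,φ=5.8329) and Σ D·Y over m':
  (+0.0428+0.0306i)·(+0.0394+0.0497i)  (+0.2383+0.0330i)·(+0.2577+0.1246i)  (+0.5428-0.1949i)·(+0.4754+0.0000i)  (+0.3904-0.4245i)·(-0.2577+0.1246i)  (-0.1352+0.5058i)·(+0.0394-0.0497i)
Y_2^1(R⁻¹ n̂) = +0.287595+0.133553i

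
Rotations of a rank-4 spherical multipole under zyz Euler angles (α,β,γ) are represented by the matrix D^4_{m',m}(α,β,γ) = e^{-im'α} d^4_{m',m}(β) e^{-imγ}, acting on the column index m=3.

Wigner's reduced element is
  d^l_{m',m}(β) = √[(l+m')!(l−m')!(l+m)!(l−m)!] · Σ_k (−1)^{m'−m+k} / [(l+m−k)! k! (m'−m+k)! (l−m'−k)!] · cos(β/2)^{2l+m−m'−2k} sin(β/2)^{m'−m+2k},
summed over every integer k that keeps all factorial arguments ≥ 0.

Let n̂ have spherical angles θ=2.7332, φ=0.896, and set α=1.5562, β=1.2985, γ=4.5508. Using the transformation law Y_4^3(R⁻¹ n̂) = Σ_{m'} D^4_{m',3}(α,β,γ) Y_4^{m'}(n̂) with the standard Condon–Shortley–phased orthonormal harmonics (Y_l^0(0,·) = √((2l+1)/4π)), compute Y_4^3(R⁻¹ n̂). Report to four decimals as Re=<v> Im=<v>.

Re=0.0173 Im=0.0667

Need the full column D^4_{m',3} for m'=−4..4 at α=1.5562, β=1.2985, γ=4.5508.
cos(β/2)=0.796537, sin(β/2)=0.604589
d^4_{-4,3}: single k=7 term ⇒ +0.066523;  D = +0.027513-0.060567i
d^4_{-3,3}: k∈[6..7] ⇒ +0.216907 -0.017852 = +0.199055;  D = -0.180012-0.084961i
d^4_{-2,3}: k∈[5..6] ⇒ +0.458253 -0.088002 = +0.370251;  D = -0.162902+0.332489i
d^4_{-1,3}: k∈[4..5] ⇒ +0.711517 -0.245949 = +0.465568;  D = +0.415050+0.210920i
d^4_{0,3}: k∈[3..4] ⇒ +0.838448 -0.483042 = +0.355407;  D = +0.165620-0.314458i
d^4_{1,3}: k∈[2..3] ⇒ +0.741017 -0.711517 = +0.029500;  D = -0.025898-0.014127i
d^4_{2,3}: k∈[1..2] ⇒ +0.460222 -0.795422 = -0.335199;  D = +0.164794-0.291893i
d^4_{3,3}: k∈[0..1] ⇒ +0.162050 -0.653516 = -0.491465;  D = -0.424398-0.247840i
d^4_{4,3}: single k=0 term ⇒ -0.347895;  D = -0.179805+0.297828i
Y_4^{m'}(θ=2.7332,φ=0.896) and Σ D·Y over m':
  (+0.0275-0.0606i)·(-0.0099+0.0047i)  (-0.1800-0.0850i)·(+0.0647+0.0315i)  (-0.1629+0.3325i)·(-0.0567-0.2520i)  (+0.4150+0.2109i)·(-0.3120+0.3899i)  (+0.1656-0.3145i)·(+0.2710+0.0000i)  (-0.0259-0.0141i)·(+0.3120+0.3899i)  (+0.1648-0.2919i)·(-0.0567+0.2520i)  (-0.4244-0.2478i)·(-0.0647+0.0315i)  (-0.1798+0.2978i)·(-0.0099-0.0047i)
Y_4^3(R⁻¹ n̂) = +0.017345+0.066683i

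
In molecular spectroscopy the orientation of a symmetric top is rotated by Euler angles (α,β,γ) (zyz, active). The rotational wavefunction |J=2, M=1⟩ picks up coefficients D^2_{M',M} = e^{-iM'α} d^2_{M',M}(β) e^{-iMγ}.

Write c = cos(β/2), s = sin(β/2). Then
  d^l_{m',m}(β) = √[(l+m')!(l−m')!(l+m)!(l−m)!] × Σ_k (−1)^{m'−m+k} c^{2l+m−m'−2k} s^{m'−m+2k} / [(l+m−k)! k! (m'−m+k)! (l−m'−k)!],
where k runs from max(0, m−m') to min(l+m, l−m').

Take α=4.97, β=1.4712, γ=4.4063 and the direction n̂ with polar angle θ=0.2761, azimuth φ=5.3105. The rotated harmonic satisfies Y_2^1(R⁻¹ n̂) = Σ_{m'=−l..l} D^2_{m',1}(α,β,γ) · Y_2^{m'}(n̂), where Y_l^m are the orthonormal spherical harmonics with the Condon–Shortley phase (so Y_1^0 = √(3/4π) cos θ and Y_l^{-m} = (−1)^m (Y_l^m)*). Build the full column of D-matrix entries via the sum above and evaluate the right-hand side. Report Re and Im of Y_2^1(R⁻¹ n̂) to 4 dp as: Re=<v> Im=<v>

Need the full column D^2_{m',1} for m'=−2..2 at α=4.97, β=1.4712, γ=4.4063.
cos(β/2)=0.741428, sin(β/2)=0.671032
d^2_{-2,1}: single k=3 term ⇒ +0.448053;  D = +0.327992-0.305241i
d^2_{-1,1}: k∈[2..3] ⇒ +0.742585 -0.202756 = +0.539829;  D = +0.456309+0.288440i
d^2_{0,1}: k∈[1..2] ⇒ +0.669925 -0.548750 = +0.121175;  D = -0.036514+0.115543i
d^2_{1,1}: k∈[0..1] ⇒ +0.302188 -0.742585 = -0.440397;  D = +0.439880+0.021341i
d^2_{2,1}: single k=0 term ⇒ -0.546992;  D = +0.113562+0.535073i
Y_2^{m'}(θ=0.2761,φ=5.3105) and Σ D·Y over m':
  (+0.3280-0.3052i)·(-0.0105+0.0267i)  (+0.4563+0.2884i)·(+0.1141+0.1674i)  (-0.0365+0.1155i)·(+0.5605+0.0000i)  (+0.4399+0.0213i)·(-0.1141+0.1674i)  (+0.1136+0.5351i)·(-0.0105-0.0267i)
Y_2^1(R⁻¹ n̂) = -0.052651+0.248613i

Re=-0.0527 Im=0.2486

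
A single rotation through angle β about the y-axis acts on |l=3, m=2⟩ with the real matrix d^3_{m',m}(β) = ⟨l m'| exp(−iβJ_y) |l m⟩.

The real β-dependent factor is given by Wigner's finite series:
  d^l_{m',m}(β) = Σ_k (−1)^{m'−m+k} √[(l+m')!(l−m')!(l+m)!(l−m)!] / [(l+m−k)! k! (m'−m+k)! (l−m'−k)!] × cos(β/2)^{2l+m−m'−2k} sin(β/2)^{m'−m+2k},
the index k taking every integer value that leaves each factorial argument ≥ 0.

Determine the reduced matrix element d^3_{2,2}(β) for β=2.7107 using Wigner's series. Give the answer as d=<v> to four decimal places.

d=-0.0099

d^3_{2,2}(β=2.7107) via Wigner's sum:
With c≡cos(β/2)=0.213783 and s≡sin(β/2)=0.976881, N=[120·1·120·1]^{1/2}=120.000000
The bounds max(0,m−m')=0 and min(l+m,l−m')=1 give 2 terms
  k=0: (−1)^0·120.0000/(120)·0.2138^6·0.9769^0 = +0.000095
  k=1: (−1)^1·120.0000/(24)·0.2138^4·0.9769^2 = -0.009967
d^3_{2,2}(2.7107) = +0.000095 -0.009967 = -0.009871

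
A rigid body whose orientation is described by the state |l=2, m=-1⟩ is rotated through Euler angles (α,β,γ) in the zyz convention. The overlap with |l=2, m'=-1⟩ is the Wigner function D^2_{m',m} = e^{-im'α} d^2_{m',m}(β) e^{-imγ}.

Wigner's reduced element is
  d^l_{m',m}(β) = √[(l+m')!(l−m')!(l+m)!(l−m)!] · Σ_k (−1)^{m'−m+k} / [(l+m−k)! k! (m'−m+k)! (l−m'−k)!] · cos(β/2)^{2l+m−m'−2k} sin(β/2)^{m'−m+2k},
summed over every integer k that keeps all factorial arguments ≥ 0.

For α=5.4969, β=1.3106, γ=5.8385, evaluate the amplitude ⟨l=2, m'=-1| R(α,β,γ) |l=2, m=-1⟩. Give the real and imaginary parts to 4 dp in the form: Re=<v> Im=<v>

Re=-0.1017 Im=0.2877

First d^2_{-1,-1}(β=1.3106), then the phase factors e^{-i(-1)α} and e^{-i(-1)γ}:
With c≡cos(β/2)=0.792865 and s≡sin(β/2)=0.609397, N=[1·6·1·6]^{1/2}=6.000000
Admissible k: 0..1 (factorial args all ≥0)
  k=0: (−1)^0·6.0000/(6)·0.7929^4·0.6094^0 = +0.395182
  k=1: (−1)^1·6.0000/(2)·0.7929^2·0.6094^2 = -0.700359
d^2_{-1,-1}(1.3106) = +0.395182 -0.700359 = -0.305177
Attach z-rotation phases: D = e^{-i(-1)(5.4969)}·(-0.305177)·e^{-i(-1)(5.8385)} = -0.101722+0.287725i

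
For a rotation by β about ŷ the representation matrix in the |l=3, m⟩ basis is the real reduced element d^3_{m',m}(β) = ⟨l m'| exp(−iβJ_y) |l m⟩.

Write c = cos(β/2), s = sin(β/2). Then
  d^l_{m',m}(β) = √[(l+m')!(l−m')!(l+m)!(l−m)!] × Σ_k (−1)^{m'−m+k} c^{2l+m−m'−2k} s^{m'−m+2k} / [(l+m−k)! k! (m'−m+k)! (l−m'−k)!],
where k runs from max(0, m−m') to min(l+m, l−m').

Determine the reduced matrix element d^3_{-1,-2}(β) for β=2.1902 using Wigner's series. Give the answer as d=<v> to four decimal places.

d^3_{-1,-2}(β=2.1902) via Wigner's sum:
Half-angle: c=0.457958, s=0.888974. N=√(2·24·1·120)=75.894664
k: max(0,(-2)−(-1))=0 … min(3+(-2),3−(-1))=1
  k=0: (−1)^1·75.8947/(24)·0.4580^5·0.8890^1 = -0.056626
  k=1: (−1)^2·75.8947/(12)·0.4580^3·0.8890^3 = +0.426749
d^3_{-1,-2}(2.1902) = -0.056626 +0.426749 = +0.370124

d=0.3701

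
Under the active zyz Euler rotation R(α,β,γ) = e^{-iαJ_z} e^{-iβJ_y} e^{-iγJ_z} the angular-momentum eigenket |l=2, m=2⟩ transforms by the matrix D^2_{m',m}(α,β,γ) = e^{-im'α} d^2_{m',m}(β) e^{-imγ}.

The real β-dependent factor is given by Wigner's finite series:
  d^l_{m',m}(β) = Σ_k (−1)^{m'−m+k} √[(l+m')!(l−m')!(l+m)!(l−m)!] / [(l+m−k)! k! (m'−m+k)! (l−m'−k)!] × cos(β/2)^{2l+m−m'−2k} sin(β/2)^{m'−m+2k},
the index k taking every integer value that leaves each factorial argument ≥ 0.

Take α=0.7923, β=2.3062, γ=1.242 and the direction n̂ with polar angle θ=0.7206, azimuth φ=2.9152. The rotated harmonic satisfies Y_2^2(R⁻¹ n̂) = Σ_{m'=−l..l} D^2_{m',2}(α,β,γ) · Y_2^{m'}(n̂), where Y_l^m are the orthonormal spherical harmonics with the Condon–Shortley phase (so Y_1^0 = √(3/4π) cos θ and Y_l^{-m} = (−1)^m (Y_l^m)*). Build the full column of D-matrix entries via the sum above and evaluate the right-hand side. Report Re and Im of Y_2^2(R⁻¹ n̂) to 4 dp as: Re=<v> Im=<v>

Need the full column D^2_{m',2} for m'=−2..2 at α=0.7923, β=2.3062, γ=1.242.
cos(β/2)=0.405656, sin(β/2)=0.914026
d^2_{-2,2}: single k=4 term ⇒ +0.697965;  D = +0.434190-0.546475i
d^2_{-1,2}: single k=3 term ⇒ +0.619531;  D = -0.074721-0.615009i
d^2_{0,2}: single k=2 term ⇒ +0.336750;  D = -0.266527-0.205826i
d^2_{1,2}: single k=1 term ⇒ +0.122029;  D = -0.120923+0.016388i
d^2_{2,2}: single k=0 term ⇒ +0.027079;  D = -0.016254+0.021658i
Y_2^{m'}(θ=0.7206,φ=2.9152) and Σ D·Y over m':
  (+0.4342-0.5465i)·(+0.1512+0.0736i)  (-0.0747-0.6150i)·(-0.3733-0.0860i)  (-0.2665-0.2058i)·(+0.2188+0.0000i)  (-0.1209+0.0164i)·(+0.3733-0.0860i)  (-0.0163+0.0217i)·(+0.1512-0.0736i)
Y_2^2(R⁻¹ n̂) = -0.022035+0.161227i

Re=-0.0220 Im=0.1612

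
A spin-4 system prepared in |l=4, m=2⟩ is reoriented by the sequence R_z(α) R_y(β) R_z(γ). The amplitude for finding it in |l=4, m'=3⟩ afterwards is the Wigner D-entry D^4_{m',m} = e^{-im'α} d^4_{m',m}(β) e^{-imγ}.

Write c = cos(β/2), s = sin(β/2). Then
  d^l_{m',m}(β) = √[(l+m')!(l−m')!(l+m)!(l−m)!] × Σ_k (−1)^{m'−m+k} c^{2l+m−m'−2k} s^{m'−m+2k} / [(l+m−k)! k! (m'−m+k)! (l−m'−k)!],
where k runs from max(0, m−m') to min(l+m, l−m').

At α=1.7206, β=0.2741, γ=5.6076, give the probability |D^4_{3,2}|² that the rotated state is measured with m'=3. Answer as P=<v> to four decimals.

P=0.2036

Split into d^4_{3,2}(β=0.2741) × two z-phases.
c=cos(0.2741/2)=0.990623, s=sin(0.2741/2)=0.136621; N=√[5040·1·720·2]=2693.993318
The bounds max(0,m−m')=0 and min(l+m,l−m')=1 give 2 terms
  k=0: (−1)^1·2693.9933/(720)·0.9906^7·0.1366^1 = -0.478567
  k=1: (−1)^2·2693.9933/(240)·0.9906^5·0.1366^3 = +0.027308
d^4_{3,2}(0.2741) = -0.478567 +0.027308 = -0.451259
|D^4_{3,2}|² = |d^4_{3,2}(β)|² = (-0.451259)² = 0.203635 (the z-rotation phases have unit modulus)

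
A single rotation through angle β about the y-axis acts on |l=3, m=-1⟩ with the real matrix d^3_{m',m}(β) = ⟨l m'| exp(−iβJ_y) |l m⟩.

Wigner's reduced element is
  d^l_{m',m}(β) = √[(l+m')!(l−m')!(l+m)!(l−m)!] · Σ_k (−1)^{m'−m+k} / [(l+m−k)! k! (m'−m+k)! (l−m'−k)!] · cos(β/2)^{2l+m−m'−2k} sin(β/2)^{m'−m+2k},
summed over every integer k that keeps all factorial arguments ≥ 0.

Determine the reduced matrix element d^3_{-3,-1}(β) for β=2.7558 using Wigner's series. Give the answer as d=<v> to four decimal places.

d=0.0050

d^3_{-3,-1}(β=2.7558) via Wigner's sum:
c=cos(2.7558/2)=0.191702, s=sin(2.7558/2)=0.981453; N=√[1·720·2·24]=185.903201
k∈{2} keeps every argument non-negative
  k=2: (−1)^0·185.9032/(48)·0.1917^4·0.9815^2 = +0.005038
d^3_{-3,-1}(2.7558) = +0.005038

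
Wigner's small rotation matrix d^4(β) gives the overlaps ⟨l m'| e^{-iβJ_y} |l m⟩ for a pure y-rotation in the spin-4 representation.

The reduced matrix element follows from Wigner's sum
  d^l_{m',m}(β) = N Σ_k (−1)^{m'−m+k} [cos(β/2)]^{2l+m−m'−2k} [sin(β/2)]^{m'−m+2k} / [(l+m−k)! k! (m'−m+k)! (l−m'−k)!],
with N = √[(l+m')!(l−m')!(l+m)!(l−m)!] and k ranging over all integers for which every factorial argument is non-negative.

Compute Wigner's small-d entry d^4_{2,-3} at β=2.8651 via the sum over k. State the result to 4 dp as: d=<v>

d=0.4542

d^4_{2,-3}(β=2.8651) via Wigner's sum:
With c≡cos(β/2)=0.137806 and s≡sin(β/2)=0.990459, N=[720·2·1·5040]^{1/2}=2693.993318
Admissible k: 0..1 (factorial args all ≥0)
  k=0: (−1)^5·2693.9933/(240)·0.1378^3·0.9905^5 = -0.028001
  k=1: (−1)^6·2693.9933/(720)·0.1378^1·0.9905^7 = +0.482158
d^4_{2,-3}(2.8651) = -0.028001 +0.482158 = +0.454157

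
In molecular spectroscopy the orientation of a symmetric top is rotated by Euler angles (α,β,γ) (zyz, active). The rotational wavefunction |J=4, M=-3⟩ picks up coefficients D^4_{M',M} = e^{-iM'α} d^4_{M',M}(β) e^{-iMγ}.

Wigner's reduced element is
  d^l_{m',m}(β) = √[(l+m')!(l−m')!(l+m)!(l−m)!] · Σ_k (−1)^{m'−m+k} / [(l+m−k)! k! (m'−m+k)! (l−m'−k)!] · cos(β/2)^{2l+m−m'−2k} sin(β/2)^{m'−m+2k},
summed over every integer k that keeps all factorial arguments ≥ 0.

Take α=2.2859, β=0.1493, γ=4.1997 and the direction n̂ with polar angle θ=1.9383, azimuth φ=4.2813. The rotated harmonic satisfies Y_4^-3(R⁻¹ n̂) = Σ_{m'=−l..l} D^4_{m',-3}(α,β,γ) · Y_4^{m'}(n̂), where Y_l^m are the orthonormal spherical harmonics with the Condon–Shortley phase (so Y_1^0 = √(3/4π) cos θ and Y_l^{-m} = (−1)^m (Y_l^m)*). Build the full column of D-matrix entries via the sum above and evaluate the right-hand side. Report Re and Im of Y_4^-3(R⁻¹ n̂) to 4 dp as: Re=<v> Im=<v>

Need the full column D^4_{m',-3} for m'=−4..4 at α=2.2859, β=0.1493, γ=4.1997.
cos(β/2)=0.997215, sin(β/2)=0.074581
d^4_{-4,-3}: single k=1 term ⇒ +0.206868;  D = -0.200516+0.050869i
d^4_{-3,-3}: k∈[0..1] ⇒ +0.977936 -0.038290 = +0.939646;  D = +0.771660+0.536168i
d^4_{-2,-3}: k∈[0..1] ⇒ -0.273660 +0.004592 = -0.269068;  D = +0.028965+0.267505i
d^4_{-1,-3}: k∈[0..1] ⇒ +0.043417 -0.000405 = +0.043012;  D = -0.029250+0.031535i
d^4_{0,-3}: k∈[0..1] ⇒ -0.004840 +0.000027 = -0.004813;  D = -0.004811-0.000158i
d^4_{1,-3}: k∈[0..1] ⇒ +0.000405 -0.000001 = +0.000403;  D = -0.000254-0.000313i
d^4_{2,-3}: k∈[0..1] ⇒ -0.000026 +0.000000 = -0.000026;  D = +0.000004-0.000025i
d^4_{3,-3}: k∈[0..1] ⇒ +0.000001 -0.000000 = +0.000001;  D = +0.000001-0.000001i
d^4_{4,-3}: single k=0 term ⇒ -0.000000;  D = +0.000000+0.000000i
Y_4^{m'}(θ=1.9383,φ=4.2813) and Σ D·Y over m':
  (-0.2005+0.0509i)·(-0.0513+0.3317i)  (+0.7717+0.5362i)·(-0.3515+0.1001i)  (+0.0290+0.2675i)·(+0.0183+0.0213i)  (-0.0293+0.0315i)·(-0.1390+0.3021i)  (-0.0048-0.0002i)·(-0.0306+0.0000i)  (-0.0003-0.0003i)·(+0.1390+0.3021i)  (+0.0000-0.0000i)·(+0.0183-0.0213i)  (+0.0000-0.0000i)·(+0.3515+0.1001i)  (+0.0000+0.0000i)·(-0.0513-0.3317i)
Y_4^-3(R⁻¹ n̂) = -0.341955-0.188151i

Re=-0.3420 Im=-0.1882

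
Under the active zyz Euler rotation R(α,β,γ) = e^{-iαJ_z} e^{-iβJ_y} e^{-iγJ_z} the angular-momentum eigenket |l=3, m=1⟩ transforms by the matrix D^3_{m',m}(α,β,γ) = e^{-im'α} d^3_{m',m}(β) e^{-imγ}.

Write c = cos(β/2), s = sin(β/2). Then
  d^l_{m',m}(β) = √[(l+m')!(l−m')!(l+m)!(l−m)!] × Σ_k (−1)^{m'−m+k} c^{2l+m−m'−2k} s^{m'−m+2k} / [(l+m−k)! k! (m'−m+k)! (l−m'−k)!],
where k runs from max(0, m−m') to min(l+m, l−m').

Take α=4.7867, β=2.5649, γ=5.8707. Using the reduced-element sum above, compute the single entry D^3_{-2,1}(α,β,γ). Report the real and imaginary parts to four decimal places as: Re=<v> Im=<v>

First d^3_{-2,1}(β=2.5649), then the phase factors e^{-i(-2)α} and e^{-i(1)γ}:
Half-angle: c=0.284367, s=0.958715. N=√(1·120·24·2)=75.894664
k∈{3,4} keeps every argument non-negative
  k=3: (−1)^0·75.8947/(12)·0.2844^3·0.9587^3 = +0.128156
  k=4: (−1)^1·75.8947/(24)·0.2844^1·0.9587^5 = -0.728330
d^3_{-2,1}(2.5649) = +0.128156 -0.728330 = -0.600174
D = (-0.988976-0.148076i)·(-0.600174)·(+0.916127+0.400887i) = +0.508147+0.319367i

Re=0.5081 Im=0.3194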